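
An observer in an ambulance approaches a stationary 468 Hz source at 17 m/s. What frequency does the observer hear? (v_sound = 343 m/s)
f_obs = f·(v + v_o)/v = 491.2 Hz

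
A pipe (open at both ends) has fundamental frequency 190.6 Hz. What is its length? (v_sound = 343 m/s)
L = v/(2f₁) = 0.8998 m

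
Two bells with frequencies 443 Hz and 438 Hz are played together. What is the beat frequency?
5 Hz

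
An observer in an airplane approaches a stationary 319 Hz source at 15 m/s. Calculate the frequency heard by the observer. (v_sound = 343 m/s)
f_obs = f·(v + v_o)/v = 333 Hz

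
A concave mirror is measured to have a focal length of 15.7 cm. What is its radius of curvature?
R = 2|f| = 31.4 cm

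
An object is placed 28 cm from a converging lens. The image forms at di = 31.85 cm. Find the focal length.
1/f = 1/do + 1/di → f = 14.9 cm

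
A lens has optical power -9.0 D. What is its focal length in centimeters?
f = 1/P = -11.11 cm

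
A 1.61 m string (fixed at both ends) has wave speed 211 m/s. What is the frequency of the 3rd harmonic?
fₙ = nv/(2L) = 196.6 Hz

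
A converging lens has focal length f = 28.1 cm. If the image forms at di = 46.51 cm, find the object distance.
1/do = 1/f − 1/di → do = 70.99 cm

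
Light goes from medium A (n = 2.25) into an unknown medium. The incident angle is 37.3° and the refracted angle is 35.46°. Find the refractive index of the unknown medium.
n₂ = n₁·sin θ₁ / sin θ₂ = 2.35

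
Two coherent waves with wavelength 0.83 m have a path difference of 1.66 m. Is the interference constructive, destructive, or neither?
constructive — path difference = 2λ, a whole number of wavelengths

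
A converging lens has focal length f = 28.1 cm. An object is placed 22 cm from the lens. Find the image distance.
1/di = 1/f − 1/do → di = -101.3 cm (virtual image)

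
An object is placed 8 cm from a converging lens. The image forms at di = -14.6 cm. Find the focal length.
1/f = 1/do + 1/di → f = 17.7 cm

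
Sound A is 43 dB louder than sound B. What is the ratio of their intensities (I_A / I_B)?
I_A/I_B = 10^(Δβ/10) = 19950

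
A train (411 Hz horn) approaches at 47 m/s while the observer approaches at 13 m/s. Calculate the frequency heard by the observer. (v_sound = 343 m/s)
f_obs = f·(v + v_o)/(v − v_s) = 494.3 Hz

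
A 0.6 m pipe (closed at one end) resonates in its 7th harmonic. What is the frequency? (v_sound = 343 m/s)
fₙ = nv/(4L) = 1000 Hz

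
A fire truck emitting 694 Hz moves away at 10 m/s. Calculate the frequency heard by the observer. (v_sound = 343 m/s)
f_obs = f·v/(v + v_s) = 674.3 Hz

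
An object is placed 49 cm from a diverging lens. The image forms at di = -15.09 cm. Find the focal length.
1/f = 1/do + 1/di → f = -21.81 cm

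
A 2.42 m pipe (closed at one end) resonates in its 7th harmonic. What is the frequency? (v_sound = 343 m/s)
fₙ = nv/(4L) = 248 Hz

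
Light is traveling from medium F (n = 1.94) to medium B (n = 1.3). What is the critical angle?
θc = arcsin(n₂/n₁) = 42.08°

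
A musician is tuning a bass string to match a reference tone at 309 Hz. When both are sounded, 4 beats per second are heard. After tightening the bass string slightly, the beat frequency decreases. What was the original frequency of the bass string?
305 Hz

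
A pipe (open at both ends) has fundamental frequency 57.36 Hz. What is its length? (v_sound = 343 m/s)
L = v/(2f₁) = 2.99 m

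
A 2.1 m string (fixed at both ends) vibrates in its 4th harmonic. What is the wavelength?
λₙ = 2L/n = 1.05 m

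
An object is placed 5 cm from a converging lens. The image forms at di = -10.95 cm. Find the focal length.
1/f = 1/do + 1/di → f = 9.202 cm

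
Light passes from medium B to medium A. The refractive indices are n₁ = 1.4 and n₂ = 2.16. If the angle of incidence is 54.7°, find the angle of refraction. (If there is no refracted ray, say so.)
sin θ₂ = (n₁/n₂)·sin θ₁ = 0.529 → θ₂ = 31.94°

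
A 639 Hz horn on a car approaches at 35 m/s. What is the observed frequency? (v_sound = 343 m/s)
f_obs = f·v/(v − v_s) = 711.6 Hz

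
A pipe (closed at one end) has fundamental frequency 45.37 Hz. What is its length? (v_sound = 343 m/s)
L = v/(4f₁) = 1.89 m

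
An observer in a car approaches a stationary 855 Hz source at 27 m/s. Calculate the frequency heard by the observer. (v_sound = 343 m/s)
f_obs = f·(v + v_o)/v = 922.3 Hz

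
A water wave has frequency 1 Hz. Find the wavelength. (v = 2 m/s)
λ = v/f = 2 m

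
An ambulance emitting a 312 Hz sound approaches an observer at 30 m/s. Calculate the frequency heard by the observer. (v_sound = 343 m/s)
f_obs = f·v/(v − v_s) = 341.9 Hz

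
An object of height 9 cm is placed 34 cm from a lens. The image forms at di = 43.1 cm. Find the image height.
hi = (-di/do) × ho = -11.41 cm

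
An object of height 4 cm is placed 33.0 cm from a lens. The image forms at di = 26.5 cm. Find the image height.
hi = (-di/do) × ho = -3.212 cm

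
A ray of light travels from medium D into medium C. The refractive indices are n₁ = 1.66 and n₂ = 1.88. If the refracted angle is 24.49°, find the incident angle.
sin θ₁ = (n₂/n₁)·sin θ₂ → θ₁ = 28°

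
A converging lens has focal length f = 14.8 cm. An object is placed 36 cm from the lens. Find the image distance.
1/di = 1/f − 1/do → di = 25.13 cm (real image)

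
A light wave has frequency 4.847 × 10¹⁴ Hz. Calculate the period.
T = 1/f = 2.063 × 10⁻¹⁵ s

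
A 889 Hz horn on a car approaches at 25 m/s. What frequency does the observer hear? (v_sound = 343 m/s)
f_obs = f·v/(v − v_s) = 958.9 Hz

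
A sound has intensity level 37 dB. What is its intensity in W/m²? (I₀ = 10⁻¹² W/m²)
I = I₀·10^(β/10) = 5.01 × 10⁻⁹ W/m²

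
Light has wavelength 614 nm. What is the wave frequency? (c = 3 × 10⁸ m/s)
f = c/λ = 4.886 × 10¹⁴ Hz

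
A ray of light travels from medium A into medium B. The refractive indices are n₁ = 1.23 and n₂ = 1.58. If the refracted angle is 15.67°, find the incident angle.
sin θ₁ = (n₂/n₁)·sin θ₂ → θ₁ = 20.3°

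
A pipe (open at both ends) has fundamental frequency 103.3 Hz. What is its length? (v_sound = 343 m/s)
L = v/(2f₁) = 1.66 m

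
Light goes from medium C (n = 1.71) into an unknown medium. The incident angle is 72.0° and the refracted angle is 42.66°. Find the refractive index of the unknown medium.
n₂ = n₁·sin θ₁ / sin θ₂ = 2.4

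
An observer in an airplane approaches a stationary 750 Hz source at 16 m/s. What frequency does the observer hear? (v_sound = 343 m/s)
f_obs = f·(v + v_o)/v = 785 Hz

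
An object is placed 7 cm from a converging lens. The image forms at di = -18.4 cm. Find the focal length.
1/f = 1/do + 1/di → f = 11.3 cm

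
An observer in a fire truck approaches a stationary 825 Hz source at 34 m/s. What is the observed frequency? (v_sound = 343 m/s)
f_obs = f·(v + v_o)/v = 906.8 Hz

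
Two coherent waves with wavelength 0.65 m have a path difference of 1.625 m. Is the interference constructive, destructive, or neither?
destructive — path difference = 2.5λ, an odd multiple of λ/2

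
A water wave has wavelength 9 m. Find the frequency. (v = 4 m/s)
f = v/λ = 0.4444 Hz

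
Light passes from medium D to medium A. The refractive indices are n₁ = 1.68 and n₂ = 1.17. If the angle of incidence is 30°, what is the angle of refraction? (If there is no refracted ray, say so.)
sin θ₂ = (n₁/n₂)·sin θ₁ = 0.7179 → θ₂ = 45.89°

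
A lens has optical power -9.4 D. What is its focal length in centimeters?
f = 1/P = -10.64 cm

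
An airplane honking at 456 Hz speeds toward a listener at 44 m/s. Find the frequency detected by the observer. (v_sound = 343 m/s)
f_obs = f·v/(v − v_s) = 523.1 Hz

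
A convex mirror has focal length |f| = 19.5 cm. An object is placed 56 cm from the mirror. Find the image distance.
f = −19.5 cm (convex); 1/di = 1/f − 1/do → di = -14.46 cm (virtual image, behind mirror)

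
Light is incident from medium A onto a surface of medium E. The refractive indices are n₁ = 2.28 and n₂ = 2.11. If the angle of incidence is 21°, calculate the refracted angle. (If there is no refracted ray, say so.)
sin θ₂ = (n₁/n₂)·sin θ₁ = 0.3872 → θ₂ = 22.78°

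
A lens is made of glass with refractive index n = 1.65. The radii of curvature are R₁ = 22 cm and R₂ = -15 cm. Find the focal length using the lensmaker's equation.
1/f = (n − 1)(1/R₁ − 1/R₂) → f = 13.72 cm (converging lens)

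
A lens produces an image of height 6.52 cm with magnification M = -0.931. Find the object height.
ho = |hi|/|M| = 7.003 cm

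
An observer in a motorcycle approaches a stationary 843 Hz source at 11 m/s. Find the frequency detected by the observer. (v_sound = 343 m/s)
f_obs = f·(v + v_o)/v = 870 Hz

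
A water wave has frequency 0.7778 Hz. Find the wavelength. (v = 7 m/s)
λ = v/f = 9 m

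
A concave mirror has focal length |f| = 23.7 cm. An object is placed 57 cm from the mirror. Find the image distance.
f = +23.7 cm (concave); 1/di = 1/f − 1/do → di = 40.57 cm (real image, in front of mirror)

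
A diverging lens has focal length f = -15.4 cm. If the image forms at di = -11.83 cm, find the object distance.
1/do = 1/f − 1/di → do = 51.03 cm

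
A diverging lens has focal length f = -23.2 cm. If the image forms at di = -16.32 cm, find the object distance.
1/do = 1/f − 1/di → do = 55.03 cm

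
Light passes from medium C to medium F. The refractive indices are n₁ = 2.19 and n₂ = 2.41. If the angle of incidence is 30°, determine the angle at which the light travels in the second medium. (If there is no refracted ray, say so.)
sin θ₂ = (n₁/n₂)·sin θ₁ = 0.4544 → θ₂ = 27.02°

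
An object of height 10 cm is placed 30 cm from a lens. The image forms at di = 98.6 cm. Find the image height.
hi = (-di/do) × ho = -32.87 cm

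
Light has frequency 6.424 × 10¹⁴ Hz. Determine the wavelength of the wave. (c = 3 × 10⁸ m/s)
λ = c/f = 467 nm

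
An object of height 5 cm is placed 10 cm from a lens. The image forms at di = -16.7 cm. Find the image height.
hi = (-di/do) × ho = 8.35 cm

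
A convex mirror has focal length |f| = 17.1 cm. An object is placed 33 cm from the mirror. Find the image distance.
f = −17.1 cm (convex); 1/di = 1/f − 1/do → di = -11.26 cm (virtual image, behind mirror)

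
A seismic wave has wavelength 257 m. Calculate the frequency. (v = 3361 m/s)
f = v/λ = 13.08 Hz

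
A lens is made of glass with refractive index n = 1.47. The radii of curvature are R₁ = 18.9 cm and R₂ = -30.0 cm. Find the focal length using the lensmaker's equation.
1/f = (n − 1)(1/R₁ − 1/R₂) → f = 24.67 cm (converging lens)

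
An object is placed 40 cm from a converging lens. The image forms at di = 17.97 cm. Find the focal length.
1/f = 1/do + 1/di → f = 12.4 cm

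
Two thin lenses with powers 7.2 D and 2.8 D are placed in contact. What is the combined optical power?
P_total = P₁ + P₂ = 10.0 D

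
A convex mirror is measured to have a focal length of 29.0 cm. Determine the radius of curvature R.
R = 2|f| = 58 cm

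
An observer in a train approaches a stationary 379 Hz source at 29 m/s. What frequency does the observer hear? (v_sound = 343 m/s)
f_obs = f·(v + v_o)/v = 411 Hz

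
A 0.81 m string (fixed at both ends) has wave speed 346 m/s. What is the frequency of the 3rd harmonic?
fₙ = nv/(2L) = 640.7 Hz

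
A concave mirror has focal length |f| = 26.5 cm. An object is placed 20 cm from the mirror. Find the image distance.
f = +26.5 cm (concave); 1/di = 1/f − 1/do → di = -81.54 cm (virtual image, behind mirror)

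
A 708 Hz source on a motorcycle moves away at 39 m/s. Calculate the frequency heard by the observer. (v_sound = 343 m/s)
f_obs = f·v/(v + v_s) = 635.7 Hz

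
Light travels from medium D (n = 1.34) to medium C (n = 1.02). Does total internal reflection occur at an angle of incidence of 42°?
θc = arcsin(n₂/n₁) = 49.57°; 42° < θc, so no — the ray refracts.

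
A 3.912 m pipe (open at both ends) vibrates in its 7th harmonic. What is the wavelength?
λₙ = 2L/n = 1.118 m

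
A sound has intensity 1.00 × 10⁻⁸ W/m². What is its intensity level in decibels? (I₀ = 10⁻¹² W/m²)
β = 10·log₁₀(I/I₀) = 40 dB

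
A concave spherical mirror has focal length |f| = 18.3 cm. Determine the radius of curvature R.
R = 2|f| = 36.6 cm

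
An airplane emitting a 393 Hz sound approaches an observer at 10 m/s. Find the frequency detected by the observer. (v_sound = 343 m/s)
f_obs = f·v/(v − v_s) = 404.8 Hz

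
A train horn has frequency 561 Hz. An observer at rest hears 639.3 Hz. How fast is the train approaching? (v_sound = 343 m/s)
v_s = v·(1 − f/f_obs) = 42.01 m/s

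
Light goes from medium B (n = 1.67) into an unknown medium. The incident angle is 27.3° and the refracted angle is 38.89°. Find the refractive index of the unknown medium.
n₂ = n₁·sin θ₁ / sin θ₂ = 1.22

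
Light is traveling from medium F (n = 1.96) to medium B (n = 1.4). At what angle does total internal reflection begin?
θc = arcsin(n₂/n₁) = 45.58°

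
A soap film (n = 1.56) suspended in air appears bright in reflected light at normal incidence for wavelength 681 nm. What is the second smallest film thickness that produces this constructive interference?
2nt = (m − ½)λ with m = 2 → t = (m − ½)λ/(2n) = 327.4 nm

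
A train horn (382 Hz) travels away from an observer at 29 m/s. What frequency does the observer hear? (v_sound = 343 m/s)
f_obs = f·v/(v + v_s) = 352.2 Hz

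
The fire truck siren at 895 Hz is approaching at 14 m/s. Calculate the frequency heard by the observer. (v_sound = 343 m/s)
f_obs = f·v/(v − v_s) = 933.1 Hz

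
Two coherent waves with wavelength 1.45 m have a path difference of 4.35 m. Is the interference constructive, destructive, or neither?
constructive — path difference = 3λ, a whole number of wavelengths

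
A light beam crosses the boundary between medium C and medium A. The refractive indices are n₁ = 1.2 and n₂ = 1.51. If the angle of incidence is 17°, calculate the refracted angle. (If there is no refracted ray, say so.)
sin θ₂ = (n₁/n₂)·sin θ₁ = 0.2323 → θ₂ = 13.44°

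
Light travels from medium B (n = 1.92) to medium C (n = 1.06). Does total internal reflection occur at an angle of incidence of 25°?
θc = arcsin(n₂/n₁) = 33.51°; 25° < θc, so no — the ray refracts.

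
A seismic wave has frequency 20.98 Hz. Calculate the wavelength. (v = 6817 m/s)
λ = v/f = 324.9 m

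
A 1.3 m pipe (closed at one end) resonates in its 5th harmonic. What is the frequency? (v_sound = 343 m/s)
fₙ = nv/(4L) = 329.8 Hz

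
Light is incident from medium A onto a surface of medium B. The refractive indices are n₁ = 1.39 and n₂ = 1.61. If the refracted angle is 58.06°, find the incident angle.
sin θ₁ = (n₂/n₁)·sin θ₂ → θ₁ = 79.39°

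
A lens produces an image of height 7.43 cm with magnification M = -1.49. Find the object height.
ho = |hi|/|M| = 4.987 cm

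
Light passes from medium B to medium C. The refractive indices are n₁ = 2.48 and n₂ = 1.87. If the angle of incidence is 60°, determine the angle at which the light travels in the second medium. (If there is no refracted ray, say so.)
sin θ₂ = (n₁/n₂)·sin θ₁ = 1.149 > 1, so there is no refracted ray — the light undergoes total internal reflection.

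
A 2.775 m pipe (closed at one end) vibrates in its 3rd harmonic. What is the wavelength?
λₙ = 4L/n = 3.7 m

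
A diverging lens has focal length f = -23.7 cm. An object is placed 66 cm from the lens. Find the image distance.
1/di = 1/f − 1/do → di = -17.44 cm (virtual image)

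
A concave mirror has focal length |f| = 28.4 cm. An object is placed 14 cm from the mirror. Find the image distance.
f = +28.4 cm (concave); 1/di = 1/f − 1/do → di = -27.61 cm (virtual image, behind mirror)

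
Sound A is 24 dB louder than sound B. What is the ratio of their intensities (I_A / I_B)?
I_A/I_B = 10^(Δβ/10) = 251.2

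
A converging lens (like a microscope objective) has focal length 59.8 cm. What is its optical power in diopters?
P = 1/f = 1.672 D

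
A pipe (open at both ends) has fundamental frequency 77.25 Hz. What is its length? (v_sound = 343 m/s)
L = v/(2f₁) = 2.22 m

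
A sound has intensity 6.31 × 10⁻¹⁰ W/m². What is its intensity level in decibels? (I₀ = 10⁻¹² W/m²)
β = 10·log₁₀(I/I₀) = 28 dB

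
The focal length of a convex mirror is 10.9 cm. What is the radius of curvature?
R = 2|f| = 21.8 cm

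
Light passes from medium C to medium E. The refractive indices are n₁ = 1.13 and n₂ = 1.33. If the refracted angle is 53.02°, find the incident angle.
sin θ₁ = (n₂/n₁)·sin θ₂ → θ₁ = 70.09°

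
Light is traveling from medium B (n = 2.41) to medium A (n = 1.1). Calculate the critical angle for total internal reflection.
θc = arcsin(n₂/n₁) = 27.16°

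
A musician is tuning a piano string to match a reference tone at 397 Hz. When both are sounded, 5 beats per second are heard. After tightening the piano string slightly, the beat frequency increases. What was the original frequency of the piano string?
402 Hz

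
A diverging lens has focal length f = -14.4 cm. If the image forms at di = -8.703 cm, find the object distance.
1/do = 1/f − 1/di → do = 22 cm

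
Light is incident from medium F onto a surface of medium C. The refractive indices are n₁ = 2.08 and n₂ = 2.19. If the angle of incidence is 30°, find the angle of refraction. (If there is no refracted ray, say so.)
sin θ₂ = (n₁/n₂)·sin θ₁ = 0.4749 → θ₂ = 28.35°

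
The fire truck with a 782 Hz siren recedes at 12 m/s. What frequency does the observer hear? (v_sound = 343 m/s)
f_obs = f·v/(v + v_s) = 755.6 Hz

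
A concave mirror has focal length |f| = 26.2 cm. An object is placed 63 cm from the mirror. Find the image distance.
f = +26.2 cm (concave); 1/di = 1/f − 1/do → di = 44.85 cm (real image, in front of mirror)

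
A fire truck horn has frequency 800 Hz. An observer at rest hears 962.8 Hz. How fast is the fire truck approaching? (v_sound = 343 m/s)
v_s = v·(1 − f/f_obs) = 58 m/s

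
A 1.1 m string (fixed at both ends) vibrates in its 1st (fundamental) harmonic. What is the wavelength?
λₙ = 2L/n = 2.2 m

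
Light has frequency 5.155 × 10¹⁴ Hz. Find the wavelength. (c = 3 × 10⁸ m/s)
λ = c/f = 582 nm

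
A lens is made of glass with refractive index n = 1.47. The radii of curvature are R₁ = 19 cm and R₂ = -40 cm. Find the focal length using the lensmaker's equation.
1/f = (n − 1)(1/R₁ − 1/R₂) → f = 27.41 cm (converging lens)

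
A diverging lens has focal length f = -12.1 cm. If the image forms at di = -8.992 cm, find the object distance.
1/do = 1/f − 1/di → do = 35.01 cm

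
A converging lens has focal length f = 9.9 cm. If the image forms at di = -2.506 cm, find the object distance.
1/do = 1/f − 1/di → do = 2 cm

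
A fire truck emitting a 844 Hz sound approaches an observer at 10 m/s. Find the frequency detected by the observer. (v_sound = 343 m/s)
f_obs = f·v/(v − v_s) = 869.3 Hz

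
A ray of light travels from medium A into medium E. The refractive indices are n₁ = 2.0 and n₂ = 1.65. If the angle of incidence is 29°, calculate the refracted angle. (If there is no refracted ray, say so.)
sin θ₂ = (n₁/n₂)·sin θ₁ = 0.5876 → θ₂ = 35.99°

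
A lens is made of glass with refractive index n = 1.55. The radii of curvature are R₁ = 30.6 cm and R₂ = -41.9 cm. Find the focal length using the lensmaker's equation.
1/f = (n − 1)(1/R₁ − 1/R₂) → f = 32.15 cm (converging lens)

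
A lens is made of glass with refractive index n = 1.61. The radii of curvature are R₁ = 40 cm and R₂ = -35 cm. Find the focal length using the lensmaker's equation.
1/f = (n − 1)(1/R₁ − 1/R₂) → f = 30.6 cm (converging lens)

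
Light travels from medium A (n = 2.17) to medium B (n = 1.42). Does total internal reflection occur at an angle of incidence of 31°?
θc = arcsin(n₂/n₁) = 40.87°; 31° < θc, so no — the ray refracts.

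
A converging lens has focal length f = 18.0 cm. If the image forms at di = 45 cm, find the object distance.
1/do = 1/f − 1/di → do = 30 cm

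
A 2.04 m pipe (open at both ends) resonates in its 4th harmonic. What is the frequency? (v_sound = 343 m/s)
fₙ = nv/(2L) = 336.3 Hz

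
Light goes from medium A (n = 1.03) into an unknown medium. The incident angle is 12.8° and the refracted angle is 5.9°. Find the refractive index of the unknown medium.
n₂ = n₁·sin θ₁ / sin θ₂ = 2.22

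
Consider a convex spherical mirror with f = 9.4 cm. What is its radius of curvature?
R = 2|f| = 18.8 cm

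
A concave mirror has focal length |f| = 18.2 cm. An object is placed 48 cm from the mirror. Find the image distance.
f = +18.2 cm (concave); 1/di = 1/f − 1/do → di = 29.32 cm (real image, in front of mirror)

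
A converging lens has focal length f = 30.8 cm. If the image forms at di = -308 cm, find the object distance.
1/do = 1/f − 1/di → do = 28 cm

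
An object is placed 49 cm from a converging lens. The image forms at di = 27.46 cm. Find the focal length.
1/f = 1/do + 1/di → f = 17.6 cm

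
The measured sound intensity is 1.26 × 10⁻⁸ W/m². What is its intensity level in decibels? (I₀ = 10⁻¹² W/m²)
β = 10·log₁₀(I/I₀) = 41 dB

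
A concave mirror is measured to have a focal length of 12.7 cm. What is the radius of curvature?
R = 2|f| = 25.4 cm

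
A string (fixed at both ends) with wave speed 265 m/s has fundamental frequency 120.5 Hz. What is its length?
L = v/(2f₁) = 1.1 m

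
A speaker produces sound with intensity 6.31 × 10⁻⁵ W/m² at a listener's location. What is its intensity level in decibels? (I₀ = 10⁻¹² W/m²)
β = 10·log₁₀(I/I₀) = 78 dB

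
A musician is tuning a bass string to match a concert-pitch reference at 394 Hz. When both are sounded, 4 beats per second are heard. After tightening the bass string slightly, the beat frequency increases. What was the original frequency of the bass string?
398 Hz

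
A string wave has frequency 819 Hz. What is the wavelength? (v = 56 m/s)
λ = v/f = 0.06838 m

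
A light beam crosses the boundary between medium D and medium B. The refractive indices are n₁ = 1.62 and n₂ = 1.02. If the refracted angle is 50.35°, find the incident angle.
sin θ₁ = (n₂/n₁)·sin θ₂ → θ₁ = 29°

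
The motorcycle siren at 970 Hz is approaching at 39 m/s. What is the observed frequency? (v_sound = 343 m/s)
f_obs = f·v/(v − v_s) = 1094 Hz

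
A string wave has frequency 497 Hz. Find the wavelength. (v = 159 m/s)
λ = v/f = 0.3199 m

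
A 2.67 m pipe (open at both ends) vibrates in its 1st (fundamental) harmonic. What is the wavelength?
λₙ = 2L/n = 5.34 m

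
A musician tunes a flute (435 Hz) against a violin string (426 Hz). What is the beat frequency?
9 Hz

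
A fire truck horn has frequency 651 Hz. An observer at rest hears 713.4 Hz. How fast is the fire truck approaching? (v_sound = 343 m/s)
v_s = v·(1 − f/f_obs) = 30 m/s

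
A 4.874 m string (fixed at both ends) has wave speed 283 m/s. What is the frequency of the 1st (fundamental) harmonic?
fₙ = nv/(2L) = 29.03 Hz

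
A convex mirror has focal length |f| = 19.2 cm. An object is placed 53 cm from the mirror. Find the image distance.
f = −19.2 cm (convex); 1/di = 1/f − 1/do → di = -14.09 cm (virtual image, behind mirror)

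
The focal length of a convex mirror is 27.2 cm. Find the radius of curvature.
R = 2|f| = 54.4 cm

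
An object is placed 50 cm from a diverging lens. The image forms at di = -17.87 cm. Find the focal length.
1/f = 1/do + 1/di → f = -27.81 cm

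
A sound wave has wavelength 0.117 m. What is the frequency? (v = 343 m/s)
f = v/λ = 2932 Hz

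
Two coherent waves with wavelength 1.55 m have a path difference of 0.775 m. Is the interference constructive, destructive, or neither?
destructive — path difference = 0.5λ, an odd multiple of λ/2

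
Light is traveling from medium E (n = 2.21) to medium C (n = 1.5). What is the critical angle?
θc = arcsin(n₂/n₁) = 42.74°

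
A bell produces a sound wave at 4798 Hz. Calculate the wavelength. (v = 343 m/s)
λ = v/f = 0.07149 m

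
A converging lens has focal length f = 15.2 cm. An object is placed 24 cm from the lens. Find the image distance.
1/di = 1/f − 1/do → di = 41.45 cm (real image)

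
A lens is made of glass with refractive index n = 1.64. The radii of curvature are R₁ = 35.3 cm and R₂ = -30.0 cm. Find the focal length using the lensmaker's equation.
1/f = (n − 1)(1/R₁ − 1/R₂) → f = 25.34 cm (converging lens)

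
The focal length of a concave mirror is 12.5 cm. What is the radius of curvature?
R = 2|f| = 25 cm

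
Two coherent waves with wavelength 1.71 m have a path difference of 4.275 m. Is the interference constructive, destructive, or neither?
destructive — path difference = 2.5λ, an odd multiple of λ/2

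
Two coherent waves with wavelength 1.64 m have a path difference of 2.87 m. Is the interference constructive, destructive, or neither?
neither (partial) — path difference = 1.75λ, neither a whole number of wavelengths nor an odd multiple of λ/2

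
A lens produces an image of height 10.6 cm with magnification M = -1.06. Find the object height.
ho = |hi|/|M| = 10 cm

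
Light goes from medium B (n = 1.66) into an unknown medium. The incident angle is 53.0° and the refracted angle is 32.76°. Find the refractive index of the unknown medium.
n₂ = n₁·sin θ₁ / sin θ₂ = 2.45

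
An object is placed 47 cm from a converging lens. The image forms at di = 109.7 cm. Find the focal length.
1/f = 1/do + 1/di → f = 32.9 cm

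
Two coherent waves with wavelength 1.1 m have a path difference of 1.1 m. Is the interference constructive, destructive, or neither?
constructive — path difference = 1λ, a whole number of wavelengths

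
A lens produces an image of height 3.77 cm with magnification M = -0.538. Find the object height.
ho = |hi|/|M| = 7.007 cm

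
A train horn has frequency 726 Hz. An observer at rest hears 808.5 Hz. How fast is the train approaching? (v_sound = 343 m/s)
v_s = v·(1 − f/f_obs) = 35 m/s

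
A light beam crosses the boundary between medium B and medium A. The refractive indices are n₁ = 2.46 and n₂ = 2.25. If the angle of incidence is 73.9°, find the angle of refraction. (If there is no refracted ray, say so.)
sin θ₂ = (n₁/n₂)·sin θ₁ = 1.05 > 1, so there is no refracted ray — the light undergoes total internal reflection.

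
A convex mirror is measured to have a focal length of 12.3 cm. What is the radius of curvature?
R = 2|f| = 24.6 cm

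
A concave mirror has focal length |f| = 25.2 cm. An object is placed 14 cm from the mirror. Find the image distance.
f = +25.2 cm (concave); 1/di = 1/f − 1/do → di = -31.5 cm (virtual image, behind mirror)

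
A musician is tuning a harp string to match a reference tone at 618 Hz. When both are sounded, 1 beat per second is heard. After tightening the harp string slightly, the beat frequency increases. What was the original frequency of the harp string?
619 Hz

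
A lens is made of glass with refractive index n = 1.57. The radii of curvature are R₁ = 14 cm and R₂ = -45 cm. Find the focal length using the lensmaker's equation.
1/f = (n − 1)(1/R₁ − 1/R₂) → f = 18.73 cm (converging lens)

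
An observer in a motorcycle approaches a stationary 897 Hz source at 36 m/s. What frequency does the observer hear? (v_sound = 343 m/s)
f_obs = f·(v + v_o)/v = 991.1 Hz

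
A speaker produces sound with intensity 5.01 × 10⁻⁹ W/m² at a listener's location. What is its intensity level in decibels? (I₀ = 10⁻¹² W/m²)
β = 10·log₁₀(I/I₀) = 37 dB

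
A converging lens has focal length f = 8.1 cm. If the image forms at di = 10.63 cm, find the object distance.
1/do = 1/f − 1/di → do = 34.03 cm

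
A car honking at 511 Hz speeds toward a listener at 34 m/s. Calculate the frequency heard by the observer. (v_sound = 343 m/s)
f_obs = f·v/(v − v_s) = 567.2 Hz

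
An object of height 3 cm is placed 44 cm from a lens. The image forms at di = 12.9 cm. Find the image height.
hi = (-di/do) × ho = -0.8795 cm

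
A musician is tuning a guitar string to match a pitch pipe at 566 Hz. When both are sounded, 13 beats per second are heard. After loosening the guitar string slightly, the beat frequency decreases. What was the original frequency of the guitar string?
579 Hz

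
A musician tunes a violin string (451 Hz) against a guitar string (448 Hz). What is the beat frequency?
3 Hz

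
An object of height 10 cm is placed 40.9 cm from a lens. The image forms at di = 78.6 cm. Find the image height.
hi = (-di/do) × ho = -19.22 cm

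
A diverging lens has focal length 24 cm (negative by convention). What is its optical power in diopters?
P = 1/f = -4.167 D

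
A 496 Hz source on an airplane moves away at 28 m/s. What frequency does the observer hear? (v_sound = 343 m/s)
f_obs = f·v/(v + v_s) = 458.6 Hz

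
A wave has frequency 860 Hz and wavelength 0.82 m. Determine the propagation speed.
v = fλ = 705.2 m/s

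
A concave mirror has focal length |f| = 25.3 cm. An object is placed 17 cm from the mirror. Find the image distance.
f = +25.3 cm (concave); 1/di = 1/f − 1/do → di = -51.82 cm (virtual image, behind mirror)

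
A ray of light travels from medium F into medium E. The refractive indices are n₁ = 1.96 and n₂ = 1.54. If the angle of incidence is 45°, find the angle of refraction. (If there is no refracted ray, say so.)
sin θ₂ = (n₁/n₂)·sin θ₁ = 0.9 → θ₂ = 64.15°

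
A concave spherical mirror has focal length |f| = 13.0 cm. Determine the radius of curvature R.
R = 2|f| = 26 cm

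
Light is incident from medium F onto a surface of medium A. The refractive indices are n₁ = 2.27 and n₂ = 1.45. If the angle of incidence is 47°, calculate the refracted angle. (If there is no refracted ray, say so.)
sin θ₂ = (n₁/n₂)·sin θ₁ = 1.145 > 1, so there is no refracted ray — the light undergoes total internal reflection.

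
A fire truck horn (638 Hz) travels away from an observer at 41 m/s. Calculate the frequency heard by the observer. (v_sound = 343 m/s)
f_obs = f·v/(v + v_s) = 569.9 Hz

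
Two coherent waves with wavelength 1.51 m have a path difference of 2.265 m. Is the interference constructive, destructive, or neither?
destructive — path difference = 1.5λ, an odd multiple of λ/2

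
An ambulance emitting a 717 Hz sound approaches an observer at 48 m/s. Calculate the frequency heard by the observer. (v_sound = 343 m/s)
f_obs = f·v/(v − v_s) = 833.7 Hz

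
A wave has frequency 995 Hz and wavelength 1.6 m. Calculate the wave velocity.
v = fλ = 1592 m/s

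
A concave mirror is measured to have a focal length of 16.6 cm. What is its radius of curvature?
R = 2|f| = 33.2 cm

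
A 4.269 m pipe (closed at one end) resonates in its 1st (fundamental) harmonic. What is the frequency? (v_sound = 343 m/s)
fₙ = nv/(4L) = 20.09 Hz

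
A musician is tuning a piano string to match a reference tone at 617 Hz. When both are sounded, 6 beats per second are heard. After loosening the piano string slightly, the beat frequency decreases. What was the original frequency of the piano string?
623 Hz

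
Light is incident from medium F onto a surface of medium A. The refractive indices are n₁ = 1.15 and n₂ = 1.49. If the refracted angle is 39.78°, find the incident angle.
sin θ₁ = (n₂/n₁)·sin θ₂ → θ₁ = 56°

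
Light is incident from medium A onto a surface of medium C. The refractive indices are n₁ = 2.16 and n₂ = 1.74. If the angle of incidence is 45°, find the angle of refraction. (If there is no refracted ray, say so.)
sin θ₂ = (n₁/n₂)·sin θ₁ = 0.8778 → θ₂ = 61.38°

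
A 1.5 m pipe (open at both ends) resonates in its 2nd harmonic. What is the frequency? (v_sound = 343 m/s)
fₙ = nv/(2L) = 228.7 Hz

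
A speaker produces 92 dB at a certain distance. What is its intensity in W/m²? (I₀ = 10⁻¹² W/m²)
I = I₀·10^(β/10) = 1.58 × 10⁻³ W/m²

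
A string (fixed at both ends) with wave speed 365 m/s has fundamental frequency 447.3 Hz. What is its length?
L = v/(2f₁) = 0.408 m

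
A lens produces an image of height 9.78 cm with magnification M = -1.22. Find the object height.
ho = |hi|/|M| = 8.016 cm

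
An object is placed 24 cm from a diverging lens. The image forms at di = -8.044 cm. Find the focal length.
1/f = 1/do + 1/di → f = -12.1 cm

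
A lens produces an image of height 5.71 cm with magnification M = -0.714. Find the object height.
ho = |hi|/|M| = 7.997 cm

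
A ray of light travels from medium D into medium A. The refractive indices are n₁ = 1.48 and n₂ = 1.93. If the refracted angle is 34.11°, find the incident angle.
sin θ₁ = (n₂/n₁)·sin θ₂ → θ₁ = 46.99°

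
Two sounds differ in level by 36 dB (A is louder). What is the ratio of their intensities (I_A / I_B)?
I_A/I_B = 10^(Δβ/10) = 3981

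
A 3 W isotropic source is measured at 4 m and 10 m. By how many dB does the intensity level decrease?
Δβ = 20·log₁₀(r₂/r₁) = 7.959 dB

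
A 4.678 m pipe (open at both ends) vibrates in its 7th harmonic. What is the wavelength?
λₙ = 2L/n = 1.337 m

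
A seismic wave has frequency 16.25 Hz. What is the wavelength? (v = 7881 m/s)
λ = v/f = 485 m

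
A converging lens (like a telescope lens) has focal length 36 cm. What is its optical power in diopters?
P = 1/f = 2.778 D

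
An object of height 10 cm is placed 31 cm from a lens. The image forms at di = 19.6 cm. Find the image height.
hi = (-di/do) × ho = -6.323 cm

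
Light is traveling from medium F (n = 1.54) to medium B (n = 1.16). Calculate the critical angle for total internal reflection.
θc = arcsin(n₂/n₁) = 48.87°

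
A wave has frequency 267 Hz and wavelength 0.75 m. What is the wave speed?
v = fλ = 200.2 m/s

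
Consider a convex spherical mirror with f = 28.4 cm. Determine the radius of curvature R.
R = 2|f| = 56.8 cm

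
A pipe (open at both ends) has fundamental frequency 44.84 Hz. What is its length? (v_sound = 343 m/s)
L = v/(2f₁) = 3.825 m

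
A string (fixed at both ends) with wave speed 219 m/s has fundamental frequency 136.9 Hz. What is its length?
L = v/(2f₁) = 0.7999 m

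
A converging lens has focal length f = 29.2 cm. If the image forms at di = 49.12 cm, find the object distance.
1/do = 1/f − 1/di → do = 72 cm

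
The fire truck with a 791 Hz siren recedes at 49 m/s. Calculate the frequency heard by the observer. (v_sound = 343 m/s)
f_obs = f·v/(v + v_s) = 692.1 Hz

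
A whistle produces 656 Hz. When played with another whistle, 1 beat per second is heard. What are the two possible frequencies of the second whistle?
f₂ = 656 ± 1 Hz → 657 Hz or 655 Hz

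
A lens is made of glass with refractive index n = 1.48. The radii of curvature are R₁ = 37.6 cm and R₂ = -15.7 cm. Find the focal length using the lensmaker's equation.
1/f = (n − 1)(1/R₁ − 1/R₂) → f = 23.07 cm (converging lens)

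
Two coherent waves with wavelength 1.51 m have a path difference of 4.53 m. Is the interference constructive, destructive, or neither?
constructive — path difference = 3λ, a whole number of wavelengths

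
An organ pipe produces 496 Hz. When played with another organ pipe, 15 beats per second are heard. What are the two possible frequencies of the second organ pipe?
f₂ = 496 ± 15 Hz → 511 Hz or 481 Hz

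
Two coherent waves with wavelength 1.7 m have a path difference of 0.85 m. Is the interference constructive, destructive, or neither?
destructive — path difference = 0.5λ, an odd multiple of λ/2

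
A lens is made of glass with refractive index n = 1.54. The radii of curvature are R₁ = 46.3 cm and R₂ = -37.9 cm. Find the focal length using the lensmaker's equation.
1/f = (n − 1)(1/R₁ − 1/R₂) → f = 38.59 cm (converging lens)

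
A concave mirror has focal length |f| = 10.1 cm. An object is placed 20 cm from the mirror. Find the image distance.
f = +10.1 cm (concave); 1/di = 1/f − 1/do → di = 20.4 cm (real image, in front of mirror)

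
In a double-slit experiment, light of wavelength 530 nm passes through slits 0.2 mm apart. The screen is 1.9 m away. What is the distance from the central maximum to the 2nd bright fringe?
y = mλL/d = 10.07 mm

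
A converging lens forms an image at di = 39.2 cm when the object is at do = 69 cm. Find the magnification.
M = −di/do = -0.5681 (inverted image)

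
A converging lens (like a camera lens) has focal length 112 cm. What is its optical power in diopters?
P = 1/f = 0.8929 D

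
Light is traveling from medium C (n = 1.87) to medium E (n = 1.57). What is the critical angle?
θc = arcsin(n₂/n₁) = 57.09°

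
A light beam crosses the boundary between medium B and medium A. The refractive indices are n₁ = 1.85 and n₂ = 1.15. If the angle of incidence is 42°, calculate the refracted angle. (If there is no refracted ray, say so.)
sin θ₂ = (n₁/n₂)·sin θ₁ = 1.076 > 1, so there is no refracted ray — the light undergoes total internal reflection.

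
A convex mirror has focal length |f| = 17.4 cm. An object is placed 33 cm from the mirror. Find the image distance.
f = −17.4 cm (convex); 1/di = 1/f − 1/do → di = -11.39 cm (virtual image, behind mirror)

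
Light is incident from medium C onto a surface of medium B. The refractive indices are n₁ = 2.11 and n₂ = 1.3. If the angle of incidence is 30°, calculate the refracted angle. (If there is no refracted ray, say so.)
sin θ₂ = (n₁/n₂)·sin θ₁ = 0.8115 → θ₂ = 54.25°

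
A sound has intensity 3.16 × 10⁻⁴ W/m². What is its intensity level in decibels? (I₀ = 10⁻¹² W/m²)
β = 10·log₁₀(I/I₀) = 85 dB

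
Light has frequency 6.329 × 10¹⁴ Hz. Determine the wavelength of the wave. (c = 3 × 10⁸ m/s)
λ = c/f = 474 nm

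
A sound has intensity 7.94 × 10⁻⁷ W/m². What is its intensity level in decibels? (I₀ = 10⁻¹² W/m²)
β = 10·log₁₀(I/I₀) = 59 dB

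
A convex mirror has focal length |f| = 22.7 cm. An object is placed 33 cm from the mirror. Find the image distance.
f = −22.7 cm (convex); 1/di = 1/f − 1/do → di = -13.45 cm (virtual image, behind mirror)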